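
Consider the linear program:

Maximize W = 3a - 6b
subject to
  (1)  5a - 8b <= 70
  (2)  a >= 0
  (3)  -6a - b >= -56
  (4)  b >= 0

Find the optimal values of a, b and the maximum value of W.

Corner points and W = 3a - 6b:
  (0, 56) → W = -336
  (0, 0) → W = 0
  (28/3, 0) → W = 28

a = 28/3, b = 0, maximum W = 28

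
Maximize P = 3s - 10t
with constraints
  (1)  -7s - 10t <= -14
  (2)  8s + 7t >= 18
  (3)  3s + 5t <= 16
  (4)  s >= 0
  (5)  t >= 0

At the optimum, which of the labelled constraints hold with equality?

(3) and (5)

Feasible corners and P = 3s - 10t:
  (0, 18/7) → P = -180/7
  (9/4, 0) → P = 27/4
  (0, 16/5) → P = -32
  (16/3, 0) → P = 16

The maximum is at (16/3, 0). Substituting into each constraint, equality holds for (3) and (5); the remaining constraints have slack.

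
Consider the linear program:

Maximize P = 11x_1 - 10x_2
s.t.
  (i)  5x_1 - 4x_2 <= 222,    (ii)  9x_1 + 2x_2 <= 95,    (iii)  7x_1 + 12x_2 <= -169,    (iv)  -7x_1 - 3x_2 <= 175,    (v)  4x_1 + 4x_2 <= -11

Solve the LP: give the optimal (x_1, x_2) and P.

Feasible corners and P = 11x_1 - 10x_2:
  (412/23, -1523/46) → P = 12147/23
  (-34/43, -2429/43) → P = 23916/43
  (739/47, -1093/47) → P = 19059/47
  (-177/7, 2/3) → P = -5981/21

x_1 = -34/43, x_2 = -2429/43, maximum P = 23916/43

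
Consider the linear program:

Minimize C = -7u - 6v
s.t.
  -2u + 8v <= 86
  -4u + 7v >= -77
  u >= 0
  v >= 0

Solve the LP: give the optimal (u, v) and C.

Vertices and C = -7u - 6v:
  (203/3, 83/3) → C = -1919/3
  (0, 43/4) → C = -129/2
  (77/4, 0) → C = -539/4
  (0, 0) → C = 0

The optimum lies where -2u + 8v = 86 and -4u + 7v = -77.
Solving simultaneously gives u = 203/3, v = 83/3.

u = 203/3, v = 83/3, minimum C = -1919/3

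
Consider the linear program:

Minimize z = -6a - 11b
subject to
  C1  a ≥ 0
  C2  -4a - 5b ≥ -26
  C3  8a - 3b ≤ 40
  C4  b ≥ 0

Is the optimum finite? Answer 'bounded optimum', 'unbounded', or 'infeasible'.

bounded optimum

Vertices and z = -6a - 11b:
  (0, 26/5) → z = -286/5
  (0, 0) → z = 0
  (139/26, 12/13) → z = -549/13
  (5, 0) → z = -30
The feasible region has finitely many vertices and no improving ray; the minimum is -286/5 at (0, 26/5).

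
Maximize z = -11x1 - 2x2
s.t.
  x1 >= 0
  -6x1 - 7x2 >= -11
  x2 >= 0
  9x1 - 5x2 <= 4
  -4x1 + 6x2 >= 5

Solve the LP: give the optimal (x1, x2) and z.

Corner points and z = -11x1 - 2x2:
  (0, 11/7) → z = -22/7
  (0, 5/6) → z = -5/3
  (31/64, 37/32) → z = -489/64

The optimum lies where x1 = 0 and -4x1 + 6x2 = 5.
Solving simultaneously gives x1 = 0, x2 = 5/6.

x1 = 0, x2 = 5/6, maximum z = -5/3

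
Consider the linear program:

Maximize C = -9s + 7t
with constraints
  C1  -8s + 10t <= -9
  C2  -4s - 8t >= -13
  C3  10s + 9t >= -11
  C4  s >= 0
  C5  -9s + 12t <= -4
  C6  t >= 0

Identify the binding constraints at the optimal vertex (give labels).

C1 and C6

Corner points and C = -9s + 7t:
  (101/52, 17/26) → C = -671/52
  (9/8, 0) → C = -81/8
  (13/4, 0) → C = -117/4

The maximum is at (9/8, 0). Substituting into each constraint, equality holds for C1 and C6; the remaining constraints have slack.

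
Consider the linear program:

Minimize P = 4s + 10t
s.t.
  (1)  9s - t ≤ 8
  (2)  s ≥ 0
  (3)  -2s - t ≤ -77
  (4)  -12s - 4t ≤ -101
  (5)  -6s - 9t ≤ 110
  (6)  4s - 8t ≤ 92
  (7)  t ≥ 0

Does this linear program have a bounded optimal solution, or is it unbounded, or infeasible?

Feasible corners and P = 4s + 10t:
  (85/11, 677/11) → P = 7110/11
  (0, 77) → P = 770
The feasible region has finitely many vertices and no improving ray; the minimum is 7110/11 at (85/11, 677/11).

bounded optimum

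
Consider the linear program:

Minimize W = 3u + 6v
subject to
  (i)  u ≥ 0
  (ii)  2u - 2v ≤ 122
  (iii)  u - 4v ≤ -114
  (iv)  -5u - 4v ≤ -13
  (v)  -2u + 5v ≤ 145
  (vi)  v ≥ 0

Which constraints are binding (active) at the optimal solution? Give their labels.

(i) and (iii)

Extreme points and W = 3u + 6v:
  (0, 57/2) → W = 171
  (0, 29) → W = 174
  (358/3, 175/3) → W = 708
  (150, 89) → W = 984

The minimum is at (0, 57/2). Substituting into each constraint, equality holds for (i) and (iii); the remaining constraints have slack.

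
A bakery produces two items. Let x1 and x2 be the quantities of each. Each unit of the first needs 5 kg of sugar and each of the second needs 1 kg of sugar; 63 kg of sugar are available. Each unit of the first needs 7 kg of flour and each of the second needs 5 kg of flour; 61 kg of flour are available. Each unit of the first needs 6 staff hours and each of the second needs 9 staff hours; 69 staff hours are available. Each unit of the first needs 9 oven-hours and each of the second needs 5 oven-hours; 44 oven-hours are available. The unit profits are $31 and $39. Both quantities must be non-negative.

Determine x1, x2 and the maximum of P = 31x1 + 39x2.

Feasible corners and P = 31x1 + 39x2:
  (0, 0) → P = 0
  (0, 23/3) → P = 299
  (44/9, 0) → P = 1364/9
  (1, 7) → P = 304

x1 = 1, x2 = 7, maximum P = 304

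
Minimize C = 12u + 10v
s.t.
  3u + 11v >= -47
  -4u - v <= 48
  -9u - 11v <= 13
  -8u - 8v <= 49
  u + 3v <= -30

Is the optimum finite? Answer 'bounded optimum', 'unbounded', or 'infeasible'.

infeasible

The boundaries 3u + 11v = -47 and -9u - 11v = 13 meet at (17/3, -64/11), but that point violates u + 3v ≤ -30. Every candidate vertex is excluded by some other constraint, so the feasible region is empty.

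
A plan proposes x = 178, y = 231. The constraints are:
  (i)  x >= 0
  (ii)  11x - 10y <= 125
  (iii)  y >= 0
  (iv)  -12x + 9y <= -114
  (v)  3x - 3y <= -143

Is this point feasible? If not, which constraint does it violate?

not feasible — violates (iv)

Constraint (iv): -12x + 9y = -57, which is not ≤ -114. All other constraints are satisfied.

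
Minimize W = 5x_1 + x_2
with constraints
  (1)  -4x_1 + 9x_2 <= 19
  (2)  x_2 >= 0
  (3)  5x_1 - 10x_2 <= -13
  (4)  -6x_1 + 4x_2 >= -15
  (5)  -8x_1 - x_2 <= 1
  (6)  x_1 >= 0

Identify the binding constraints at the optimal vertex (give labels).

Corner points and W = 5x_1 + x_2:
  (211/38, 87/19) → W = 1229/38
  (0, 19/9) → W = 19/9
  (101/20, 153/40) → W = 1163/40
  (0, 13/10) → W = 13/10

The minimum is at (0, 13/10). Substituting into each constraint, equality holds for (3) and (6); the remaining constraints have slack.

(3) and (6)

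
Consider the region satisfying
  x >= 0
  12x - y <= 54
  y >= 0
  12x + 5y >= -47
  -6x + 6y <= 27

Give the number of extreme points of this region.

Pairwise boundary intersections that survive every other constraint:
  (0, 0)
  (0, 9/2)
  (9/2, 0)
  (117/22, 108/11)

4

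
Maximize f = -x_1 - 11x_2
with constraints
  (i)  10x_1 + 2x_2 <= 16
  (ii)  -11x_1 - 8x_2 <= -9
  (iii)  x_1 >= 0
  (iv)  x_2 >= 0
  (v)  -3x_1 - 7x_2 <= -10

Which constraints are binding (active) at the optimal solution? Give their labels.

(i) and (v)

Vertices and f = -x_1 - 11x_2:
  (0, 8) → f = -88
  (23/16, 13/16) → f = -83/8
  (0, 10/7) → f = -110/7

The maximum is at (23/16, 13/16). Substituting into each constraint, equality holds for (i) and (v); the remaining constraints have slack.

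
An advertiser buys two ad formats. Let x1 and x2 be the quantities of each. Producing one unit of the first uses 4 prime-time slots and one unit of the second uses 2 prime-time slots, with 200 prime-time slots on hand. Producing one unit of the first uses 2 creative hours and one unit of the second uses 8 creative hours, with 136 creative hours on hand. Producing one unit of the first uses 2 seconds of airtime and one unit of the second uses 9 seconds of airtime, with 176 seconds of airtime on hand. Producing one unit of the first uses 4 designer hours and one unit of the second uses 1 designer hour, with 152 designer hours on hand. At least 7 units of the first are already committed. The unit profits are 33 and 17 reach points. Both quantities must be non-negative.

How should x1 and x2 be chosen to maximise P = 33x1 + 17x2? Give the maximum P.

Vertices and P = 33x1 + 17x2:
  (38, 0) → P = 1254
  (7, 0) → P = 231
  (36, 8) → P = 1324
  (7, 61/4) → P = 1961/4

x1 = 36, x2 = 8, maximum P = 1324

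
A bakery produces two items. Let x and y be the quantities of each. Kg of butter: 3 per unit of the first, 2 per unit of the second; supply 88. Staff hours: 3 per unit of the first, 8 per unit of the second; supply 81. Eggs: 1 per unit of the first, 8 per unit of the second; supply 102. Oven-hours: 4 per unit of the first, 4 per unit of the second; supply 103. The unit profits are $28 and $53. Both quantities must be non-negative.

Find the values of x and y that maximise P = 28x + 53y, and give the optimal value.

x = 25, y = 3/4, maximum P = 2959/4

Extreme points and P = 28x + 53y:
  (0, 0) → P = 0
  (0, 81/8) → P = 4293/8
  (103/4, 0) → P = 721
  (25, 3/4) → P = 2959/4

At the optimal vertex, 3x + 8y = 81 and 4x + 4y = 103.
Solving simultaneously gives x = 25, y = 3/4.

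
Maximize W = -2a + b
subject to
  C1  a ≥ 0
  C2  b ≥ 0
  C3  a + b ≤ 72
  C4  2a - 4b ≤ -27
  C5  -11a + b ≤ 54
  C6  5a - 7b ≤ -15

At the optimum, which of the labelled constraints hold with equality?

C3 and C5

Corner points and W = -2a + b:
  (0, 27/4) → W = 27/4
  (0, 54) → W = 54
  (3/2, 141/2) → W = 135/2
  (163/4, 125/4) → W = -201/4
  (43/2, 35/2) → W = -51/2

The maximum is at (3/2, 141/2). Substituting into each constraint, equality holds for C3 and C5; the remaining constraints have slack.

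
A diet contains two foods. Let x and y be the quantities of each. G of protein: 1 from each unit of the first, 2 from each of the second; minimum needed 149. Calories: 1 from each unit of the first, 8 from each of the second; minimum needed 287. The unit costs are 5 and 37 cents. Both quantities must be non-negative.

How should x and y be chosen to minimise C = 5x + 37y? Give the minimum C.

x = 103, y = 23, minimum C = 1366

Feasible corners and C = 5x + 37y:
  (0, 149/2) → C = 5513/2
  (287, 0) → C = 1435
  (103, 23) → C = 1366
The feasible region is unbounded (it extends along (0, 1), (1, 0)), but C strictly increases along every unbounded feasible direction, so there is no improving ray and the minimum is attained at a vertex.

The binding constraints are x + 2y = 149 and x + 8y = 287.
Solving simultaneously gives x = 103, y = 23.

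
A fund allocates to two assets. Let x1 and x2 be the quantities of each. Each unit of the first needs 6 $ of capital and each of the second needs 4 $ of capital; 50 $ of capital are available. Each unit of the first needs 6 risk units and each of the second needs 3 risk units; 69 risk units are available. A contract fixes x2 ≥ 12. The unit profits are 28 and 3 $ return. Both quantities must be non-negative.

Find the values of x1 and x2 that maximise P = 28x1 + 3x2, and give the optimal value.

x1 = 1/3, x2 = 12, maximum P = 136/3

Feasible corners and P = 28x1 + 3x2:
  (0, 25/2) → P = 75/2
  (0, 12) → P = 36
  (1/3, 12) → P = 136/3

The optimum lies where 6x1 + 4x2 = 50 and x2 = 12.
Solving simultaneously gives x1 = 1/3, x2 = 12.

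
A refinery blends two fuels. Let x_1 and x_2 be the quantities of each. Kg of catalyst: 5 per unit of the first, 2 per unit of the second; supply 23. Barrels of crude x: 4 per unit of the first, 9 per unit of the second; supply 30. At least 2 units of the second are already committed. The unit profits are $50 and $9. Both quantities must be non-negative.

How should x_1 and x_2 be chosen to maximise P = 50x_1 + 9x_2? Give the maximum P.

Vertices and P = 50x_1 + 9x_2:
  (0, 10/3) → P = 30
  (0, 2) → P = 18
  (3, 2) → P = 168

x_1 = 3, x_2 = 2, maximum P = 168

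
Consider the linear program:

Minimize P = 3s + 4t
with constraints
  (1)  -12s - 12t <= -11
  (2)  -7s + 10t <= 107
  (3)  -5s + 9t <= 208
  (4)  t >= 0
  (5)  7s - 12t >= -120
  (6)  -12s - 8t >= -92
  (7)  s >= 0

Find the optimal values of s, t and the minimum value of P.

s = 11/12, t = 0, minimum P = 11/4

At the optimal vertex, -12s - 12t = -11 and t = 0.
Solving simultaneously gives s = 11/12, t = 0.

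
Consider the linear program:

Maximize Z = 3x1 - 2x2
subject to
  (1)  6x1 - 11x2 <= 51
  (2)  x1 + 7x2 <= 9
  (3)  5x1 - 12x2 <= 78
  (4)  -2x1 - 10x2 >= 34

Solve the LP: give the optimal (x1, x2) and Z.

Extreme points and Z = 3x1 - 2x2:
  (-246/17, -213/17) → Z = -312/17
  (68/41, -153/41) → Z = 510/41
  (-82, 13) → Z = -272
The feasible region is unbounded (it extends along (-7, 1), (-12, -5)), but Z strictly decreases along every unbounded feasible direction, so there is no improving ray and the maximum is attained at a vertex.

x1 = 68/41, x2 = -153/41, maximum Z = 510/41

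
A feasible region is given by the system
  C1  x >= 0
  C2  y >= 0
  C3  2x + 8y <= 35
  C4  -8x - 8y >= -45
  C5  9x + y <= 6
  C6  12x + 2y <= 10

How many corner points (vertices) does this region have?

The feasible vertices (each the meet of two boundaries and inside every other half-plane) are:
  (0, 0)
  (0, 35/8)
  (2/3, 0)
  (5/46, 100/23)
  (1/3, 3)

5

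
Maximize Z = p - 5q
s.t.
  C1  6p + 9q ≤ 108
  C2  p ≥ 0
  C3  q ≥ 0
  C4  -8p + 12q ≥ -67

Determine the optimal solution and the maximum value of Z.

Extreme points and Z = p - 5q:
  (0, 12) → Z = -60
  (211/16, 77/24) → Z = -137/48
  (0, 0) → Z = 0
  (67/8, 0) → Z = 67/8

At the optimal vertex, q = 0 and -8p + 12q = -67.
Solving simultaneously gives p = 67/8, q = 0.

p = 67/8, q = 0, maximum Z = 67/8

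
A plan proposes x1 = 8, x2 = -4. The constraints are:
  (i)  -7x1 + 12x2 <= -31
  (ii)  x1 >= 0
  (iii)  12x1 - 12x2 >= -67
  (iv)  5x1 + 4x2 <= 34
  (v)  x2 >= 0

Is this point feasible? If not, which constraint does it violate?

not feasible — violates (v)

Constraint (v): x2 = -4, which is not ≥ 0. All other constraints are satisfied.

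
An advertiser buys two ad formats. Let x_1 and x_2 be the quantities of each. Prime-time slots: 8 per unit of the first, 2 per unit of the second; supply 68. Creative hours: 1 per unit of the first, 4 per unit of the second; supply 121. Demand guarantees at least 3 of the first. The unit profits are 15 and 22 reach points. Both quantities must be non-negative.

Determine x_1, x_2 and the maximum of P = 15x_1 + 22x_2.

x_1 = 3, x_2 = 22, maximum P = 529

The binding constraints are 8x_1 + 2x_2 = 68 and x_1 = 3.
Solving simultaneously gives x_1 = 3, x_2 = 22.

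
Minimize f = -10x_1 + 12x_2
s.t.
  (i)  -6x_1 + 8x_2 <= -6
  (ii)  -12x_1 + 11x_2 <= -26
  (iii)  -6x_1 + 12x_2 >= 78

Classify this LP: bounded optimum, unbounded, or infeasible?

unbounded

From the feasible point (29, 21), moving in the direction (12, 6) keeps every constraint satisfied while f decreases without bound.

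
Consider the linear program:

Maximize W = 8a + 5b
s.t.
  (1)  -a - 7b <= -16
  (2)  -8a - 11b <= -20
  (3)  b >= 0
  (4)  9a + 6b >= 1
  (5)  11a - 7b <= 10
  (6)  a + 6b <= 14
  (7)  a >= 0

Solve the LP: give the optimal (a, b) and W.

a = 2, b = 2, maximum W = 26

Extreme points and W = 8a + 5b:
  (2, 2) → W = 26
  (0, 16/7) → W = 80/7
  (0, 7/3) → W = 35/3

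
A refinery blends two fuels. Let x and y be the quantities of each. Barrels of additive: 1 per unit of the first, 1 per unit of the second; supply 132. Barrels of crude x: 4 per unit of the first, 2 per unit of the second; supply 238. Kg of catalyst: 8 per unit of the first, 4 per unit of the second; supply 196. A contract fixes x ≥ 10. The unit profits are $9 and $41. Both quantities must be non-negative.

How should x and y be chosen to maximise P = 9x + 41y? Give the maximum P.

Feasible corners and P = 9x + 41y:
  (49/2, 0) → P = 441/2
  (10, 0) → P = 90
  (10, 29) → P = 1279

x = 10, y = 29, maximum P = 1279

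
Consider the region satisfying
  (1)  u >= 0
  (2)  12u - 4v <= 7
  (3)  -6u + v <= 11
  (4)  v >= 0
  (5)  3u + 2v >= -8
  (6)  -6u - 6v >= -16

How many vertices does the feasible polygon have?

Of the 15 pairwise boundary intersections, those satisfying every inequality are:
  (0, 0)
  (0, 8/3)
  (7/12, 0)
  (53/48, 25/16)

4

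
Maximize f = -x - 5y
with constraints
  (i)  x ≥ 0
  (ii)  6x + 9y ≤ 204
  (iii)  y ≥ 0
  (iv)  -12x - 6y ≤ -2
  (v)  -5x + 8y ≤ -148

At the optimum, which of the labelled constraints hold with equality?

(iii) and (v)

Extreme points and f = -x - 5y:
  (34, 0) → f = -34
  (988/31, 44/31) → f = -1208/31
  (148/5, 0) → f = -148/5

The maximum is at (148/5, 0). Substituting into each constraint, equality holds for (iii) and (v); the remaining constraints have slack.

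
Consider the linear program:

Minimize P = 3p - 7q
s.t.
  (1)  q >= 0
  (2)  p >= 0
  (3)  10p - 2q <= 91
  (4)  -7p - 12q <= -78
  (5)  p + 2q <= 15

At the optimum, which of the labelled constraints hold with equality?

(2) and (5)

Corner points and P = 3p - 7q:
  (0, 13/2) → P = -91/2
  (0, 15/2) → P = -105/2
  (624/67, 143/134) → P = 2743/134
  (106/11, 59/22) → P = 223/22

The minimum is at (0, 15/2). Substituting into each constraint, equality holds for (2) and (5); the remaining constraints have slack.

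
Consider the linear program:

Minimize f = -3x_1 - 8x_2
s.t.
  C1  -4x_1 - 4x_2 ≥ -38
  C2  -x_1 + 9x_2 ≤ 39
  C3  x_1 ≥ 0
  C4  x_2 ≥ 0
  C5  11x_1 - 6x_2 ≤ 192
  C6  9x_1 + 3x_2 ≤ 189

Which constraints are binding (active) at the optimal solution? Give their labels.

Corner points and f = -3x_1 - 8x_2:
  (93/20, 97/20) → f = -211/4
  (19/2, 0) → f = -57/2
  (0, 13/3) → f = -104/3
  (0, 0) → f = 0

The minimum is at (93/20, 97/20). Substituting into each constraint, equality holds for C1 and C2; the remaining constraints have slack.

C1 and C2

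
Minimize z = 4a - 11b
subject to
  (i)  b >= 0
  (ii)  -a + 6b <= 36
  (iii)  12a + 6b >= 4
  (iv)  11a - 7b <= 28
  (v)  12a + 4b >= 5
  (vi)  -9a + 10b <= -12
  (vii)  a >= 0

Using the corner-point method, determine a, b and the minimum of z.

a = 196/47, b = 120/47, minimum z = -536/47

Extreme points and z = 4a - 11b:
  (28/11, 0) → z = 112/11
  (4/3, 0) → z = 16/3
  (196/47, 120/47) → z = -536/47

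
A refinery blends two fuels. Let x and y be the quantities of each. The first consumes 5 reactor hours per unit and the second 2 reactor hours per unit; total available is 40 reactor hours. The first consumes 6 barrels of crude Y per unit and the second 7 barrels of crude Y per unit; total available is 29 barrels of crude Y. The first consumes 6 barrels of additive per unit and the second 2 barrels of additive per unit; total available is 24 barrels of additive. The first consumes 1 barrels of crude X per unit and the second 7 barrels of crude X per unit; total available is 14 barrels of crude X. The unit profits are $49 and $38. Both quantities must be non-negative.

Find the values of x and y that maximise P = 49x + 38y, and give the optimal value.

x = 11/3, y = 1, maximum P = 653/3

Feasible corners and P = 49x + 38y:
  (0, 0) → P = 0
  (0, 2) → P = 76
  (4, 0) → P = 196
  (11/3, 1) → P = 653/3
  (3, 11/7) → P = 1447/7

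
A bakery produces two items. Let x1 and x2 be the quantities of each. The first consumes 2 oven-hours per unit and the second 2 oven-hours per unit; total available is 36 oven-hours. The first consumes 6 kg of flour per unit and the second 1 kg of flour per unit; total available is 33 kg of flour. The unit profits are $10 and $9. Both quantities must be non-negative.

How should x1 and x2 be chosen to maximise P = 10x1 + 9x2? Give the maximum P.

x1 = 3, x2 = 15, maximum P = 165

Feasible corners and P = 10x1 + 9x2:
  (0, 0) → P = 0
  (0, 18) → P = 162
  (11/2, 0) → P = 55
  (3, 15) → P = 165

The binding constraints are 2x1 + 2x2 = 36 and 6x1 + x2 = 33.
Solving simultaneously gives x1 = 3, x2 = 15.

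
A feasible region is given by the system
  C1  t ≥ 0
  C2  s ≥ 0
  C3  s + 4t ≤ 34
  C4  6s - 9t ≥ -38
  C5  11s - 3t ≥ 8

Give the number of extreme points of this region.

4

Intersecting each pair of boundary lines and keeping only the points that satisfy every inequality leaves:
  (34, 0)
  (8/11, 0)
  (14/3, 22/3)
  (62/27, 466/81)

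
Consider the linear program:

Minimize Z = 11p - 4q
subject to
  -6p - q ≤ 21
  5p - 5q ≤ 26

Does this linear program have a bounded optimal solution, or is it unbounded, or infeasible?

unbounded

From the feasible point (-79/35, -261/35), moving in the direction (-1, 6) keeps every constraint satisfied while Z decreases without bound.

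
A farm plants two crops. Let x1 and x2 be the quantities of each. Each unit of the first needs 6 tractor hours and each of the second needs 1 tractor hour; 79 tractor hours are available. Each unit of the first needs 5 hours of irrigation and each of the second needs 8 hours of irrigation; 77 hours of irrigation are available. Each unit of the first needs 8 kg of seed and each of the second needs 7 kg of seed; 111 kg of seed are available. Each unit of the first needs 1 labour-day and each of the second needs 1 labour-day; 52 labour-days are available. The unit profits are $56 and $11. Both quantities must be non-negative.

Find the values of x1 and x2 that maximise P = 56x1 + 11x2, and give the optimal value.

Feasible corners and P = 56x1 + 11x2:
  (0, 0) → P = 0
  (0, 77/8) → P = 847/8
  (79/6, 0) → P = 2212/3
  (13, 1) → P = 739
  (349/29, 61/29) → P = 20215/29

x1 = 13, x2 = 1, maximum P = 739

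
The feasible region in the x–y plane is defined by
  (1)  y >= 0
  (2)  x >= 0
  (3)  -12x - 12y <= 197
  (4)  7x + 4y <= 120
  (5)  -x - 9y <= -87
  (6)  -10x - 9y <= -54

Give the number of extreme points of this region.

3

Of the 15 pairwise boundary intersections, those satisfying every inequality are:
  (0, 30)
  (0, 29/3)
  (732/59, 489/59)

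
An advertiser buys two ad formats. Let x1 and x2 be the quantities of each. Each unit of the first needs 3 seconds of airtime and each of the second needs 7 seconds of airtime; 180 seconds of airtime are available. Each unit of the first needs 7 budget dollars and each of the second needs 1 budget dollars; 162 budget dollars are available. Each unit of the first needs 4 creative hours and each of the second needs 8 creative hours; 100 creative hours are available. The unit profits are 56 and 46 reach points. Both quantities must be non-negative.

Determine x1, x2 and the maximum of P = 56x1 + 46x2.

Extreme points and P = 56x1 + 46x2:
  (0, 0) → P = 0
  (0, 25/2) → P = 575
  (162/7, 0) → P = 1296
  (23, 1) → P = 1334

x1 = 23, x2 = 1, maximum P = 1334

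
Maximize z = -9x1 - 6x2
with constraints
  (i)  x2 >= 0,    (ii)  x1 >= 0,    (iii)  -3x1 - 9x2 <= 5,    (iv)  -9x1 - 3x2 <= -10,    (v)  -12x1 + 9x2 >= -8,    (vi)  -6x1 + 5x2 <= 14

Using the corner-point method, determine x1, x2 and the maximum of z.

x1 = 38/39, x2 = 16/39, maximum z = -146/13

Vertices and z = -9x1 - 6x2:
  (38/39, 16/39) → z = -146/13
  (8/63, 62/21) → z = -132/7
  (83/3, 36) → z = -465

At the optimal vertex, -9x1 - 3x2 = -10 and -12x1 + 9x2 = -8.
Solving simultaneously gives x1 = 38/39, x2 = 16/39.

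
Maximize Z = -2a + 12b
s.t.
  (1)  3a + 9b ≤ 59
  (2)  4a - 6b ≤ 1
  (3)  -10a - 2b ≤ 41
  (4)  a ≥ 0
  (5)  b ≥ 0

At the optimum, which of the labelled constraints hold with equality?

Corner points and Z = -2a + 12b:
  (121/18, 233/54) → Z = 115/3
  (0, 59/9) → Z = 236/3
  (1/4, 0) → Z = -1/2
  (0, 0) → Z = 0

The maximum is at (0, 59/9). Substituting into each constraint, equality holds for (1) and (4); the remaining constraints have slack.

(1) and (4)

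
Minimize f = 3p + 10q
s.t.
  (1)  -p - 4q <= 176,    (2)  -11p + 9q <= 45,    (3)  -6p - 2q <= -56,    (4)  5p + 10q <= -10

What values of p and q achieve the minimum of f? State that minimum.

Feasible corners and f = 3p + 10q:
  (288/11, -556/11) → f = -4696/11
  (172, -87) → f = -354
  (58/5, -34/5) → f = -166/5

p = 288/11, q = -556/11, minimum f = -4696/11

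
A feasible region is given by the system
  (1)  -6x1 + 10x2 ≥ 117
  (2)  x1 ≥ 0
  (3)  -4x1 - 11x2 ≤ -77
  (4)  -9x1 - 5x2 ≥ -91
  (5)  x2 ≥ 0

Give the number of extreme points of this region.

Of the 10 pairwise boundary intersections, those satisfying every inequality are:
  (0, 117/10)
  (65/24, 533/40)
  (0, 91/5)

3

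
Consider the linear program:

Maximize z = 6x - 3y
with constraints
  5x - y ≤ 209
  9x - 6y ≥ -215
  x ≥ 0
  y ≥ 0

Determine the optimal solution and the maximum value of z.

The optimum lies where 5x - y = 209 and y = 0.
Solving simultaneously gives x = 209/5, y = 0.

x = 209/5, y = 0, maximum z = 1254/5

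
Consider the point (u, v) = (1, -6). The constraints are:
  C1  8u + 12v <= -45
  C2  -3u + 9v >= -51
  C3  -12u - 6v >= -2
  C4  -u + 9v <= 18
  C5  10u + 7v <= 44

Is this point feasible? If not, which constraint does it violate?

Constraint C2: -3u + 9v = -57, which is not ≥ -51. All other constraints are satisfied.

not feasible — violates C2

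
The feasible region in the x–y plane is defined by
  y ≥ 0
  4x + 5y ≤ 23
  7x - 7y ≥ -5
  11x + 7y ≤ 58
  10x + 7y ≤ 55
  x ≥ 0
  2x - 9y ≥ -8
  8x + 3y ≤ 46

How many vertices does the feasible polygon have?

6

Of the 28 pairwise boundary intersections, those satisfying every inequality are:
  (58/11, 0)
  (0, 0)
  (43/9, 7/9)
  (167/46, 39/23)
  (0, 5/7)
  (11/49, 46/49)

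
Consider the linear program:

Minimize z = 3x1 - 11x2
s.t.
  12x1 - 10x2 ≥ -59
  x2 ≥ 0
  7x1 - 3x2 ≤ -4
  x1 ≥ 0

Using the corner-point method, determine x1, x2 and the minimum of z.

x1 = 137/34, x2 = 365/34, minimum z = -106

At the optimal vertex, 12x1 - 10x2 = -59 and 7x1 - 3x2 = -4.
Solving simultaneously gives x1 = 137/34, x2 = 365/34.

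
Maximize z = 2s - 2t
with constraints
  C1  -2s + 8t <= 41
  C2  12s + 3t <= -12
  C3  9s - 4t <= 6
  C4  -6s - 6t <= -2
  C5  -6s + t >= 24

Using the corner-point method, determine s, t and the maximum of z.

s = -71/21, t = 26/7, maximum z = -298/21

Feasible corners and z = 2s - 2t:
  (-23/6, 25/6) → z = -16
  (-151/46, 99/23) → z = -349/23
  (-71/21, 26/7) → z = -298/21

The binding constraints are -6s - 6t = -2 and -6s + t = 24.
Solving simultaneously gives s = -71/21, t = 26/7.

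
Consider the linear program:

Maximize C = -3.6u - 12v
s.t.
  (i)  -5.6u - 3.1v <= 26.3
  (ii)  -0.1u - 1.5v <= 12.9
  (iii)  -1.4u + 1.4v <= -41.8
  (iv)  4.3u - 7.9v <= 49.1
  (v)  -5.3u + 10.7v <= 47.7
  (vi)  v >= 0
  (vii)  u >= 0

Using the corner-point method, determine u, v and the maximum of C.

At the optimal vertex, -1.4u + 1.4v = -41.8 and 4.3u - 7.9v = 49.1.
Solving simultaneously gives u = 2179/42, v = 925/42.

u = 2179/42, v = 925/42, maximum C = -15787/35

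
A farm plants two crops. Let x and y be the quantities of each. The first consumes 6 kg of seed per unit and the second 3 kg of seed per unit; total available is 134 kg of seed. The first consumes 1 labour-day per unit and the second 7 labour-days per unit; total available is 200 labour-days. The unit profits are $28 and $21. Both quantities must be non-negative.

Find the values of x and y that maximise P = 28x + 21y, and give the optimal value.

Corner points and P = 28x + 21y:
  (0, 0) → P = 0
  (0, 200/7) → P = 600
  (67/3, 0) → P = 1876/3
  (26/3, 82/3) → P = 2450/3

x = 26/3, y = 82/3, maximum P = 2450/3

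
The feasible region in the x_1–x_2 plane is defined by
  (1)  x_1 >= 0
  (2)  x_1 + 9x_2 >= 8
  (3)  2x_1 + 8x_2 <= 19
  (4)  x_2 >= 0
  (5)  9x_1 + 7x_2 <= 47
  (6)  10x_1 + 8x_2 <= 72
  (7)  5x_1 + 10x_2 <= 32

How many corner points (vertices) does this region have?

Pairwise boundary intersections that survive every other constraint:
  (0, 8/9)
  (0, 19/8)
  (367/74, 25/74)
  (33/10, 31/20)
  (246/55, 53/55)

5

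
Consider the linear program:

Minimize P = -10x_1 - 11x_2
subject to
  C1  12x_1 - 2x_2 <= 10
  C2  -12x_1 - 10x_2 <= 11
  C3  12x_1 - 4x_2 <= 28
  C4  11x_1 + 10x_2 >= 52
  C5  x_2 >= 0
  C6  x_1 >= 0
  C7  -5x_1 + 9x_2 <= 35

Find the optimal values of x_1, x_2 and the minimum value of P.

x_1 = 80/49, x_2 = 235/49, minimum P = -3385/49

Feasible corners and P = -10x_1 - 11x_2:
  (102/71, 257/71) → P = -3847/71
  (80/49, 235/49) → P = -3385/49
  (118/149, 645/149) → P = -8275/149

The binding constraints are 12x_1 - 2x_2 = 10 and -5x_1 + 9x_2 = 35.
Solving simultaneously gives x_1 = 80/49, x_2 = 235/49.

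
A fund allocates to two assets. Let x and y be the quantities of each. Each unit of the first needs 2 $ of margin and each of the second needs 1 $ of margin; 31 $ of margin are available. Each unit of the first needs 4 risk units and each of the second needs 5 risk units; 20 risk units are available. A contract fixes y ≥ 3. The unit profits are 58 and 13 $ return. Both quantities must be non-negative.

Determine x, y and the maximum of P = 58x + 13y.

Corner points and P = 58x + 13y:
  (0, 4) → P = 52
  (0, 3) → P = 39
  (5/4, 3) → P = 223/2

At the optimal vertex, 4x + 5y = 20 and y = 3.
Solving simultaneously gives x = 5/4, y = 3.

x = 5/4, y = 3, maximum P = 223/2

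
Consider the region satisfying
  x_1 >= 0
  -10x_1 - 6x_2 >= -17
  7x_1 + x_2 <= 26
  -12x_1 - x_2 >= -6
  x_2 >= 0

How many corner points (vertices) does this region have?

Pairwise boundary intersections that survive every other constraint:
  (0, 17/6)
  (0, 0)
  (19/62, 72/31)
  (1/2, 0)

4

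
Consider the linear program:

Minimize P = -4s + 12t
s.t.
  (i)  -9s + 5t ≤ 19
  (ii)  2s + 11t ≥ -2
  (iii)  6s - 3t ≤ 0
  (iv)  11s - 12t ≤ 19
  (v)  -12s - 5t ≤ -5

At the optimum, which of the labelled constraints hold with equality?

Vertices and P = -4s + 12t:
  (19, 38) → P = 380
  (-2/3, 13/5) → P = 508/15
  (5/22, 5/11) → P = 50/11

The minimum is at (5/22, 5/11). Substituting into each constraint, equality holds for (iii) and (v); the remaining constraints have slack.

(iii) and (v)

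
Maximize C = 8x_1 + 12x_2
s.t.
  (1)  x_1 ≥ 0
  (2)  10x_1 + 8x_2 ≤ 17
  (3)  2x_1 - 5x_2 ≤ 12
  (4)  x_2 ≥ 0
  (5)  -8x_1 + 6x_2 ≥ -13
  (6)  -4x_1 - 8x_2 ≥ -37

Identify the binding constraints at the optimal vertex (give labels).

(1) and (2)

Feasible corners and C = 8x_1 + 12x_2:
  (0, 17/8) → C = 51/2
  (0, 0) → C = 0
  (103/62, 3/62) → C = 430/31
  (13/8, 0) → C = 13

The maximum is at (0, 17/8). Substituting into each constraint, equality holds for (1) and (2); the remaining constraints have slack.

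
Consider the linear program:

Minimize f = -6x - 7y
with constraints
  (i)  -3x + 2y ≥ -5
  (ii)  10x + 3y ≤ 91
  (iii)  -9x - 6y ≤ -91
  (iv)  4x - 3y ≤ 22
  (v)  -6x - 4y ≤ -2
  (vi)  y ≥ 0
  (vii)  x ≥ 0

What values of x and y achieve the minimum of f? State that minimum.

Vertices and f = -6x - 7y:
  (197/29, 223/29) → f = -2743/29
  (53/9, 19/3) → f = -239/3
  (0, 91/3) → f = -637/3
  (0, 91/6) → f = -637/6

x = 0, y = 91/3, minimum f = -637/3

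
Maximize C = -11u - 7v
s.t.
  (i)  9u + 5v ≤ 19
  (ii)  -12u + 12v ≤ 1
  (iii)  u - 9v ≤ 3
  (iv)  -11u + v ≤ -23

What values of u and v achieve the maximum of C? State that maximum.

Feasible corners and C = -11u - 7v:
  (93/43, -4/43) → C = -995/43
  (67/32, 1/32) → C = -93/4
  (102/49, -5/49) → C = -1087/49

At the optimal vertex, u - 9v = 3 and -11u + v = -23.
Solving simultaneously gives u = 102/49, v = -5/49.

u = 102/49, v = -5/49, maximum C = -1087/49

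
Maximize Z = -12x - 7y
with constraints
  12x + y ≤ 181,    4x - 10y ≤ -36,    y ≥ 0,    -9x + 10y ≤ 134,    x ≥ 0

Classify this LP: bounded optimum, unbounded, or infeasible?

Vertices and Z = -12x - 7y:
  (887/62, 289/31) → Z = -7345/31
  (1676/129, 1079/43) → Z = -14257/43
  (0, 18/5) → Z = -126/5
  (0, 67/5) → Z = -469/5
The feasible region has finitely many vertices and no improving ray; the maximum is -126/5 at (0, 18/5).

bounded optimum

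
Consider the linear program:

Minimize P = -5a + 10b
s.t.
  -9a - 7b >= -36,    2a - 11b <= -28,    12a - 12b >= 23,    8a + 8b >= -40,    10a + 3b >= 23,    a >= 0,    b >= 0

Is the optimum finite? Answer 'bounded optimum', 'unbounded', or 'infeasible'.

The boundaries -9a - 7b = -36 and 2a - 11b = -28 meet at (200/113, 324/113), but that point violates 12a - 12b ≥ 23. Every candidate vertex is excluded by some other constraint, so the feasible region is empty.

infeasible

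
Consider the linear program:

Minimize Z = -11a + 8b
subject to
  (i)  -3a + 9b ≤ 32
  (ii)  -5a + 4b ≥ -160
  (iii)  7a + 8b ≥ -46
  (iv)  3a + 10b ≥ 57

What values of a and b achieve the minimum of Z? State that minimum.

Vertices and Z = -11a + 8b:
  (1568/33, 640/33) → Z = -12128/33
  (193/57, 89/19) → Z = 13/57
  (914/31, -195/62) → Z = -10834/31

The optimum lies where -3a + 9b = 32 and -5a + 4b = -160.
Solving simultaneously gives a = 1568/33, b = 640/33.

a = 1568/33, b = 640/33, minimum Z = -12128/33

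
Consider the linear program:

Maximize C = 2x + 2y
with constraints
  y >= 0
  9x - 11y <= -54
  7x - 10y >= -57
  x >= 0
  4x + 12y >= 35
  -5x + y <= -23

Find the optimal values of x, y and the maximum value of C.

Corner points and C = 2x + 2y:
  (87/13, 135/13) → C = 444/13
  (307/46, 477/46) → C = 784/23
  (287/43, 446/43) → C = 1466/43

x = 87/13, y = 135/13, maximum C = 444/13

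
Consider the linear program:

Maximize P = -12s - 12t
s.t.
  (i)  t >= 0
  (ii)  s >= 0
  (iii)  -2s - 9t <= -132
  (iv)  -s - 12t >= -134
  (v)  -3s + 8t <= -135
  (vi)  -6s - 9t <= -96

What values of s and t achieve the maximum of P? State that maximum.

Corner points and P = -12s - 12t:
  (66, 0) → P = -792
  (134, 0) → P = -1608
  (2271/43, 126/43) → P = -28764/43
  (673/11, 267/44) → P = -807

s = 2271/43, t = 126/43, maximum P = -28764/43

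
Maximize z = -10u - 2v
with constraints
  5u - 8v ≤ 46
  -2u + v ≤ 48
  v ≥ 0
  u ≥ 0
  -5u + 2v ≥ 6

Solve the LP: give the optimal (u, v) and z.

u = 0, v = 3, maximum z = -6

Vertices and z = -10u - 2v:
  (0, 48) → z = -96
  (90, 228) → z = -1356
  (0, 3) → z = -6

The optimum lies where u = 0 and -5u + 2v = 6.
Solving simultaneously gives u = 0, v = 3.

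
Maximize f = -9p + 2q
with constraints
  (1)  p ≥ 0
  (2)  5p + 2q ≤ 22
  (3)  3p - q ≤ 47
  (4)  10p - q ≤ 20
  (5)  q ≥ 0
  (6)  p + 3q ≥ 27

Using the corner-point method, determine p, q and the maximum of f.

p = 0, q = 11, maximum f = 22

Corner points and f = -9p + 2q:
  (0, 11) → f = 22
  (0, 9) → f = 18
  (12/13, 113/13) → f = 118/13

The binding constraints are p = 0 and 5p + 2q = 22.
Solving simultaneously gives p = 0, q = 11.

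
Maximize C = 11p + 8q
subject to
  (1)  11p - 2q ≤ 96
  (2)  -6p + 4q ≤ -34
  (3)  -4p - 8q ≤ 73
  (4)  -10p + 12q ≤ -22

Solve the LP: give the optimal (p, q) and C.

Vertices and C = 11p + 8q:
  (79/8, 101/16) → C = 1273/8
  (311/48, -1187/96) → C = -1327/48
  (-5/16, -287/32) → C = -1203/16

p = 79/8, q = 101/16, maximum C = 1273/8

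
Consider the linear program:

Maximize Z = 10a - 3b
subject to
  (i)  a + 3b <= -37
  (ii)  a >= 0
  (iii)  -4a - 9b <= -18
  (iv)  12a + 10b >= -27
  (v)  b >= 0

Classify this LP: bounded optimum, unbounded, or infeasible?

infeasible

The boundaries a + 3b = -37 and -4a - 9b = -18 meet at (129, -166/3), but that point violates b ≥ 0. Every candidate vertex is excluded by some other constraint, so the feasible region is empty.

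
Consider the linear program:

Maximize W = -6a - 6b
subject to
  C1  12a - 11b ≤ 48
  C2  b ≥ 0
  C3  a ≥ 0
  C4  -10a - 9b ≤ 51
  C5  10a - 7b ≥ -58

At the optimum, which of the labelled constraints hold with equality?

Extreme points and W = -6a - 6b:
  (4, 0) → W = -24
  (0, 0) → W = 0
  (0, 58/7) → W = -348/7
The feasible region is unbounded (it extends along (7, 10), (11, 12)), but W strictly decreases along every unbounded feasible direction, so there is no improving ray and the maximum is attained at a vertex.

The maximum is at (0, 0). Substituting into each constraint, equality holds for C2 and C3; the remaining constraints have slack.

C2 and C3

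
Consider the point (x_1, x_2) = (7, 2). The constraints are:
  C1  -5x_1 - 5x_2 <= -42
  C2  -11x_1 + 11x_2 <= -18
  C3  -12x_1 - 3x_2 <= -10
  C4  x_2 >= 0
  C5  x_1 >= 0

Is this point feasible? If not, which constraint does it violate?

C1: -45 ≤ -42 ✓
C2: -55 ≤ -18 ✓
C3: -90 ≤ -10 ✓
C4: 2 ≥ 0 ✓
C5: 7 ≥ 0 ✓

feasible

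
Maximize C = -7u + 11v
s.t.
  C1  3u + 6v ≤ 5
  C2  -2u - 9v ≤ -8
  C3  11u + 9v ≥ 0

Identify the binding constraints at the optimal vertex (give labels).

Corner points and C = -7u + 11v:
  (-1/5, 14/15) → C = 35/3
  (-15/13, 55/39) → C = 920/39
  (-8/9, 88/81) → C = 1472/81

The maximum is at (-15/13, 55/39). Substituting into each constraint, equality holds for C1 and C3; the remaining constraints have slack.

C1 and C3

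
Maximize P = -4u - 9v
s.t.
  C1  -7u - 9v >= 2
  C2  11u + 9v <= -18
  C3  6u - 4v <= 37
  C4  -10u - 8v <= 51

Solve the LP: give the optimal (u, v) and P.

Extreme points and P = -4u - 9v:
  (-4, 26/9) → P = -10
  (-443/34, 337/34) → P = -1261/34
  (261/98, -515/98) → P = 513/14
  (23/22, -169/22) → P = 1429/22

u = 23/22, v = -169/22, maximum P = 1429/22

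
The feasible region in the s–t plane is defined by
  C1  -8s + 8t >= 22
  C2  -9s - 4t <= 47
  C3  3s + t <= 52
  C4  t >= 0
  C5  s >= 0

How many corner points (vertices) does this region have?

3

The feasible vertices (each the meet of two boundaries and inside every other half-plane) are:
  (197/16, 241/16)
  (0, 11/4)
  (0, 52)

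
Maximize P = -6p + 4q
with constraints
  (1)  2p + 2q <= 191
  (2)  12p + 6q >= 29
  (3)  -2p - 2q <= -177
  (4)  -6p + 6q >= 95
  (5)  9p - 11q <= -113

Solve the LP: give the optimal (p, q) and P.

Corner points and P = -6p + 4q:
  (-272/3, 1117/6) → P = 3866/3
  (239/6, 167/3) → P = -49/3
  (-251/3, 1033/6) → P = 3572/3
  (109/3, 313/6) → P = -28/3

p = -272/3, q = 1117/6, maximum P = 3866/3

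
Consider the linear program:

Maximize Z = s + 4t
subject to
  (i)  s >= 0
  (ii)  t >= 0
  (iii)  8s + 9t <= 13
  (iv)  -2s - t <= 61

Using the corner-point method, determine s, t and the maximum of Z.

s = 0, t = 13/9, maximum Z = 52/9

The optimum lies where s = 0 and 8s + 9t = 13.
Solving simultaneously gives s = 0, t = 13/9.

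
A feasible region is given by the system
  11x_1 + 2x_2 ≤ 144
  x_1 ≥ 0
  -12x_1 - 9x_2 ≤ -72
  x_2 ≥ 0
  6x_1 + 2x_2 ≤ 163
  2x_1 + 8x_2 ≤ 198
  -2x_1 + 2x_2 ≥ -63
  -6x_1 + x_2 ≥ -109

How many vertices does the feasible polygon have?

5

Of the 28 pairwise boundary intersections, those satisfying every inequality are:
  (144/11, 0)
  (9, 45/2)
  (0, 8)
  (0, 99/4)
  (6, 0)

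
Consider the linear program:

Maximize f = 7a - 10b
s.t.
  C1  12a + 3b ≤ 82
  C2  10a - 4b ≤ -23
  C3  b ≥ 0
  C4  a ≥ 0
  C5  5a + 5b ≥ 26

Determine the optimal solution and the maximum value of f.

Feasible corners and f = 7a - 10b:
  (259/78, 548/39) → f = -3049/26
  (0, 82/3) → f = -820/3
  (0, 23/4) → f = -115/2

At the optimal vertex, 10a - 4b = -23 and a = 0.
Solving simultaneously gives a = 0, b = 23/4.

a = 0, b = 23/4, maximum f = -115/2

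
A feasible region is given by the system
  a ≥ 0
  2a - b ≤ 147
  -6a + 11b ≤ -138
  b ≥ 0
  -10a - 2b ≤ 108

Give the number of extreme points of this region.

3

The feasible vertices (each the meet of two boundaries and inside every other half-plane) are:
  (1479/16, 303/8)
  (147/2, 0)
  (23, 0)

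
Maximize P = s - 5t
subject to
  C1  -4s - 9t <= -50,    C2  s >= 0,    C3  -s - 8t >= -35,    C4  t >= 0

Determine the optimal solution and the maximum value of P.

Vertices and P = s - 5t:
  (85/23, 90/23) → P = -365/23
  (25/2, 0) → P = 25/2
  (35, 0) → P = 35

The binding constraints are -s - 8t = -35 and t = 0.
Solving simultaneously gives s = 35, t = 0.

s = 35, t = 0, maximum P = 35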